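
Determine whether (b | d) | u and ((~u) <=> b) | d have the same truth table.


Compare truth tables:
b | d | u | φ | ψ
-----------------
False | False | False | False | False
True | False | False | True | True
False | True | False | True | True
True | True | False | True | True
False | False | True | True | True
True | False | True | True | False
False | True | True | True | True
True | True | True | True | True
They differ at row 6 (b=True, d=False, u=True): φ=True but ψ=False.

No, they are not logically equivalent.


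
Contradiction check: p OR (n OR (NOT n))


Truth table over {n, p}:
n | p | φ
---------
F | F | T
T | F | T
F | T | T
T | T | T
Satisfying assignment at row 1: n=F, p=F gives T.

No, it is not a contradiction.


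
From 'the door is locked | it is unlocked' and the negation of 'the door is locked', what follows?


Disjunctive syllogism: from (P ∨ Q) and ¬P, infer Q.
One disjunct, 'the door is locked', is ruled out; the other must hold.

it is unlocked


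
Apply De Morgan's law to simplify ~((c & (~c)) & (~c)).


De Morgan: the negation of a conjunction is the disjunction of the negations.
Distribute ~ across &, flipping it to |, and negate each literal.

((~c) | c) | c


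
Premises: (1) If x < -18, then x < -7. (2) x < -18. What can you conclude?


Modus ponens: from (P → Q) and P, infer Q.
P = 'x < -18' is asserted, and P → Q holds, so Q follows.

x < -7.


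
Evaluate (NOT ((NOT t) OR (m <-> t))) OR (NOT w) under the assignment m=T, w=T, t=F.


Substitute m=T, w=T, t=F:
NOT t = T
m <-> t = T <-> F = F
(NOT t) OR (m <-> t) = T OR F = T
NOT ((NOT t) OR (m <-> t)) = F
NOT w = F
(NOT ((NOT t) OR (m <-> t))) OR (NOT w) = F OR F = F

F


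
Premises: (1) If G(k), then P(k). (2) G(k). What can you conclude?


Modus ponens: from (P → Q) and P, infer Q.
P = 'G(k)' is asserted, and P → Q holds, so Q follows.

P(k).


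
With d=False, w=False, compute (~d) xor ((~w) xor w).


Substitute d=False, w=False:
~d = True
~w = True
(~w) xor w = True xor False = True
(~d) xor ((~w) xor w) = True xor True = False

False


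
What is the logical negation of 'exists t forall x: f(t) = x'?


Negation flips each quantifier (∀↔∃) and negates the inner predicate.
¬(exists t forall x: φ) = forall t exists x: ¬φ.

forall t exists x: ~(f(t) = x)


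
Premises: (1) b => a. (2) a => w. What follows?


Hypothetical syllogism: from (P → Q) and (Q → R), infer (P → R).
Chain the two implications through the shared middle term 'a'.

b => w


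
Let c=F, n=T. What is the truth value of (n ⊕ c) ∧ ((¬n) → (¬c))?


Substitute c=F, n=T:
n ⊕ c = T ⊕ F = T
¬n = F
¬c = T
(¬n) → (¬c) = F → T = T
(n ⊕ c) ∧ ((¬n) → (¬c)) = T ∧ T = T

T


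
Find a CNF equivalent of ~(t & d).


Step 1: Apply De Morgan: ¬(t ∧ d) = ¬t ∨ ¬d.

(~t) | (~d)


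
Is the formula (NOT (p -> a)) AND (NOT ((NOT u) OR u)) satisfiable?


Check all 8 assignments over {a, p, u}:
a | p | u | φ
-------------
F | F | F | F
T | F | F | F
F | T | F | F
T | T | F | F
F | F | T | F
T | F | T | F
F | T | T | F
T | T | T | F
No assignment makes the formula true.

Unsatisfiable.


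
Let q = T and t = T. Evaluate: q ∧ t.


Conjunction is true only when both operands are true.
Substitute: q=T, t=T.
T ∧ T evaluates to T.

T


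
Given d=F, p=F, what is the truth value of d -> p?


Implication is false only when antecedent is true and consequent is false.
Substitute: d=F, p=F.
F -> F evaluates to T.

T


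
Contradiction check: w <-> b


Truth table over {b, w}:
b | w | φ
---------
F | F | T
T | F | F
F | T | F
T | T | T
Satisfying assignment at row 1: b=F, w=F gives T.

No, it is not a contradiction.


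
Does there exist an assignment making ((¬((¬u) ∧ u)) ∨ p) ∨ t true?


Search for a satisfying assignment over {p, t, u}.
Try p=F, t=F, u=F: the formula evaluates to T.
A satisfying assignment exists.

Satisfiable.


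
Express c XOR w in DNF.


Step 1: c ⊕ w is true exactly when they disagree: (c ∧ ¬w) ∨ (¬c ∧ w).

(c AND (NOT w)) OR ((NOT c) AND w)


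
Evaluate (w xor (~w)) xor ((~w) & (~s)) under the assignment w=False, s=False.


Substitute w=False, s=False:
~w = True
w xor (~w) = False xor True = True
~w = True
~s = True
(~w) & (~s) = True & True = True
(w xor (~w)) xor ((~w) & (~s)) = True xor True = False

False


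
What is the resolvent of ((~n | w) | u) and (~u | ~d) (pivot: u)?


The clauses contain complementary literals u and ~u.
Resolution eliminates this pair and disjoins the remaining literals (merging duplicates).

((~n | w) | ~d)


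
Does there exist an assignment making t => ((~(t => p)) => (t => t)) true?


Search for a satisfying assignment over {p, t}.
Try p=False, t=False: the formula evaluates to True.
A satisfying assignment exists.

Satisfiable.


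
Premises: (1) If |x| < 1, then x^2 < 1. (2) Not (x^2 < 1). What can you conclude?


Modus tollens: from (P → Q) and ¬Q, infer ¬P.
Q = 'x^2 < 1' is denied; since P → Q, P must also fail.

Not (|x| < 1).


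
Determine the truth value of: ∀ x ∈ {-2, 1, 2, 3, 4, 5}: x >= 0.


Evaluate the predicate on each element: -2:F, 1:T, 2:T, 3:T, 4:T, 5:T.
Counterexample x = -2 fails the predicate.

F


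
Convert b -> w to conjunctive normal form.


Step 1: Rewrite b → w as ¬b ∨ w.

(NOT b) OR w


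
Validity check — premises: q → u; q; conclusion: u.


This matches the form of modus ponens: the conclusion follows in every model of the premises.

Valid.


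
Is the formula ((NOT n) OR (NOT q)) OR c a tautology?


Build the truth table over {c, n, q}:
c | n | q | φ
-------------
F | F | F | T
T | F | F | T
F | T | F | T
T | T | F | T
F | F | T | T
T | F | T | T
F | T | T | F
T | T | T | T
Counterexample at row 7: with c=F, n=T, q=T, the formula is F.

No, it is not a tautology.


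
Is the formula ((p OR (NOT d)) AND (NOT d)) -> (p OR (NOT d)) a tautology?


Build the truth table over {d, p}:
d | p | φ
---------
F | F | T
T | F | T
F | T | T
T | T | T
Every row evaluates to true.

Yes, it is a tautology.


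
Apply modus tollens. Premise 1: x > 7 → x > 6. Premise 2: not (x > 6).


Modus tollens: from (P → Q) and ¬Q, infer ¬P.
Q = 'x > 6' is denied; since P → Q, P must also fail.

Not (x > 7).


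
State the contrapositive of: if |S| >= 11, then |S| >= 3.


The contrapositive of (P → Q) is (¬Q → ¬P); it is logically equivalent to the original.
Here P = '|S| >= 11' and Q = '|S| >= 3'.

If not (|S| >= 3), then not (|S| >= 11).


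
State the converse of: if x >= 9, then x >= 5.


The converse of (P → Q) is (Q → P). It is not in general equivalent to the original.
Here P = 'x >= 9' and Q = 'x >= 5'.

If x >= 5, then x >= 9.


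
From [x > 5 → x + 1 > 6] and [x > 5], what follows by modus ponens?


Modus ponens: from (P → Q) and P, infer Q.
P = 'x > 5' is asserted, and P → Q holds, so Q follows.

x + 1 > 6.


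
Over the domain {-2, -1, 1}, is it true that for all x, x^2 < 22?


Evaluate the predicate on each element: -2:T, -1:T, 1:T.
Every element satisfies the predicate.

T


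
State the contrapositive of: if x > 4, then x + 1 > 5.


The contrapositive of (P → Q) is (¬Q → ¬P); it is logically equivalent to the original.
Here P = 'x > 4' and Q = 'x + 1 > 5'.

If not (x + 1 > 5), then not (x > 4).


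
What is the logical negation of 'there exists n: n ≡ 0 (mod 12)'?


¬(for all x: φ) = there exists x: ¬φ, and ¬(there exists x: φ) = for all x: ¬φ.
Apply to the existential statement.

for all n: NOT(n ≡ 0 (mod 12))


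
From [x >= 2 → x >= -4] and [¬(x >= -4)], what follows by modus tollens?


Modus tollens: from (P → Q) and ¬Q, infer ¬P.
Q = 'x >= -4' is denied; since P → Q, P must also fail.

Not (x >= 2).


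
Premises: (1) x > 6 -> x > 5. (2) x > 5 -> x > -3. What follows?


Hypothetical syllogism: from (P → Q) and (Q → R), infer (P → R).
Chain the two implications through the shared middle term 'x > 5'.

x > 6 -> x > -3


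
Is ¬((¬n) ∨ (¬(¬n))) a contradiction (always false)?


Truth table over {n}:
n | φ
-----
F | F
T | F
Every row is false.

Yes, it is a contradiction.


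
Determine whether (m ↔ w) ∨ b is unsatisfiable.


Truth table over {b, m, w}:
b | m | w | φ
-------------
F | F | F | T
T | F | F | T
F | T | F | F
T | T | F | T
F | F | T | F
T | F | T | T
F | T | T | T
T | T | T | T
Satisfying assignment at row 1: b=F, m=F, w=F gives T.

No, it is not a contradiction.


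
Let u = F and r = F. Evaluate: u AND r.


Conjunction is true only when both operands are true.
Substitute: u=F, r=F.
F AND F evaluates to F.

F


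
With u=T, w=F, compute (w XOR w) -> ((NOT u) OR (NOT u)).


Substitute u=T, w=F:
w XOR w = F XOR F = F
NOT u = F
NOT u = F
(NOT u) OR (NOT u) = F OR F = F
(w XOR w) -> ((NOT u) OR (NOT u)) = F -> F = T

T


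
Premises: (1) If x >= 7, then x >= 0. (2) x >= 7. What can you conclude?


Modus ponens: from (P → Q) and P, infer Q.
P = 'x >= 7' is asserted, and P → Q holds, so Q follows.

x >= 0.


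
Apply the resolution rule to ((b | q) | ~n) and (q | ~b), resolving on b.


The clauses contain complementary literals b and ~b.
Resolution eliminates this pair and disjoins the remaining literals (merging duplicates).

(q | ~n)


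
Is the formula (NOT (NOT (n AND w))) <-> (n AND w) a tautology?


Build the truth table over {n, w}:
n | w | φ
---------
F | F | T
T | F | T
F | T | T
T | T | T
Every row evaluates to true.

Yes, it is a tautology.


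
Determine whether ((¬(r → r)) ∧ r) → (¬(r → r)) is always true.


Build the truth table over {r}:
r | φ
-----
F | T
T | T
Every row evaluates to true.

Yes, it is a tautology.


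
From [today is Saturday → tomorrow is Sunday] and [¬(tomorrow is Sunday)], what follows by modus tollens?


Modus tollens: from (P → Q) and ¬Q, infer ¬P.
Q = 'tomorrow is Sunday' is denied; since P → Q, P must also fail.

Not (today is Saturday).


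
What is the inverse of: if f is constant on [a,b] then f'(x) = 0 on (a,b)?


The inverse of (P → Q) is (¬P → ¬Q). It is equivalent to the converse, not to the original.
Here P = 'f is constant on [a,b]' and Q = 'f'(x) = 0 on (a,b)'.

If not (f is constant on [a,b]), then not (f'(x) = 0 on (a,b)).


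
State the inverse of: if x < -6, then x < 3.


The inverse of (P → Q) is (¬P → ¬Q). It is equivalent to the converse, not to the original.
Here P = 'x < -6' and Q = 'x < 3'.

If not (x < -6), then not (x < 3).


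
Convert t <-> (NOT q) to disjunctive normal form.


Step 1: t ↔ (¬q) is true exactly when both agree: (t ∧ (¬q)) ∨ (¬t ∧ ¬(¬q)).
Step 2: Eliminate any double negations (¬¬X = X).

(t AND (NOT q)) OR ((NOT t) AND q)


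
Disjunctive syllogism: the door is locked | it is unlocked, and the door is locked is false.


Disjunctive syllogism: from (P ∨ Q) and ¬P, infer Q.
One disjunct, 'the door is locked', is ruled out; the other must hold.

it is unlocked


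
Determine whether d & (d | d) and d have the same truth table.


Compare truth tables:
d | φ | ψ
---------
False | False | False
True | True | True
The columns φ and ψ agree on every row.

Yes, they are logically equivalent.


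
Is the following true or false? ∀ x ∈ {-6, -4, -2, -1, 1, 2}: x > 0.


Evaluate the predicate on each element: -6:F, -4:F, -2:F, -1:F, 1:T, 2:T.
Counterexample x = -6 fails the predicate.

F


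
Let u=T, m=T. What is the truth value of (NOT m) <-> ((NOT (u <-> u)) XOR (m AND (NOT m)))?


Substitute u=T, m=T:
NOT m = F
u <-> u = T <-> T = T
NOT (u <-> u) = F
NOT m = F
m AND (NOT m) = T AND F = F
(NOT (u <-> u)) XOR (m AND (NOT m)) = F XOR F = F
(NOT m) <-> ((NOT (u <-> u)) XOR (m AND (NOT m))) = F <-> F = T

T


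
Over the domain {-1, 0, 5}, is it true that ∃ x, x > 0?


Evaluate the predicate on each element: -1:F, 0:F, 5:T.
Witness x = 5 satisfies the predicate.

T


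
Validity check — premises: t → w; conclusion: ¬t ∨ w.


This matches the form of material implication: the conclusion follows in every model of the premises.

Valid.


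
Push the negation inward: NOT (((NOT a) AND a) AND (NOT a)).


De Morgan: the negation of a conjunction is the disjunction of the negations.
Distribute NOT across AND, flipping it to OR, and negate each literal.

(a OR (NOT a)) OR a


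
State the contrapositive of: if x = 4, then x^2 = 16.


The contrapositive of (P → Q) is (¬Q → ¬P); it is logically equivalent to the original.
Here P = 'x = 4' and Q = 'x^2 = 16'.

If not (x^2 = 16), then not (x = 4).


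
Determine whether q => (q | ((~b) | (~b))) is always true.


Build the truth table over {b, q}:
b | q | φ
---------
False | False | True
True | False | True
False | True | True
True | True | True
Every row evaluates to true.

Yes, it is a tautology.


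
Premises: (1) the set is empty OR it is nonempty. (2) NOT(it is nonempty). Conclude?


Disjunctive syllogism: from (P ∨ Q) and ¬P, infer Q.
One disjunct, 'it is nonempty', is ruled out; the other must hold.

the set is empty


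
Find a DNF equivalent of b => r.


Step 1: Rewrite b → r as ¬b ∨ r.

(~b) | r


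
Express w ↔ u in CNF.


Step 1: Rewrite w ↔ u as (w → u) ∧ (u → w).
Step 2: Rewrite each implication as a disjunction.

((¬w) ∨ u) ∧ ((¬u) ∨ w)


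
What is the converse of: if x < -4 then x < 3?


The converse of (P → Q) is (Q → P). It is not in general equivalent to the original.
Here P = 'x < -4' and Q = 'x < 3'.

If x < 3, then x < -4.


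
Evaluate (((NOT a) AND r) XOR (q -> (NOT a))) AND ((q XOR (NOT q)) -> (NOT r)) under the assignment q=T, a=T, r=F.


Substitute q=T, a=T, r=F:
NOT a = F
(NOT a) AND r = F AND F = F
NOT a = F
q -> (NOT a) = T -> F = F
((NOT a) AND r) XOR (q -> (NOT a)) = F XOR F = F
NOT q = F
q XOR (NOT q) = T XOR F = T
NOT r = T
(q XOR (NOT q)) -> (NOT r) = T -> T = T
(((NOT a) AND r) XOR (q -> (NOT a))) AND ((q XOR (NOT q)) -> (NOT r)) = F AND T = F

F


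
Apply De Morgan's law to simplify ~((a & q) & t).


De Morgan: the negation of a conjunction is the disjunction of the negations.
Distribute ~ across &, flipping it to |, and negate each literal.

((~a) | (~q)) | (~t)


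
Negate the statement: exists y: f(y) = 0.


¬(forall x: φ) = exists x: ¬φ, and ¬(exists x: φ) = forall x: ¬φ.
Apply to the existential statement.

forall y: ~(f(y) = 0)


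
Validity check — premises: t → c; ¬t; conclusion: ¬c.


This is denying the antecedent (fallacy). There exist truth assignments where the premises are all true but the conclusion is false.

Invalid.


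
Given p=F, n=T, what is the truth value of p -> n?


Implication is false only when antecedent is true and consequent is false.
Substitute: p=F, n=T.
F -> T evaluates to T.

T


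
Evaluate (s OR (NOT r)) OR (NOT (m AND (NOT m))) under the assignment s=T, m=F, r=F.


Substitute s=T, m=F, r=F:
NOT r = T
s OR (NOT r) = T OR T = T
NOT m = T
m AND (NOT m) = F AND T = F
NOT (m AND (NOT m)) = T
(s OR (NOT r)) OR (NOT (m AND (NOT m))) = T OR T = T

T


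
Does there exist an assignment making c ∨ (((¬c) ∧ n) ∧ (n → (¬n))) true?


Search for a satisfying assignment over {c, n}.
Try c=T, n=F: the formula evaluates to T.
A satisfying assignment exists.

Satisfiable.


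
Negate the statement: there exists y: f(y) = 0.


¬(for all x: φ) = there exists x: ¬φ, and ¬(there exists x: φ) = for all x: ¬φ.
Apply to the existential statement.

for all y: NOT(f(y) = 0)


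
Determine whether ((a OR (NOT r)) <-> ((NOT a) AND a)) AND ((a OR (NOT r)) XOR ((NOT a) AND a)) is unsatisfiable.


Truth table over {a, r}:
a | r | φ
---------
F | F | F
T | F | F
F | T | F
T | T | F
Every row is false.

Yes, it is a contradiction.


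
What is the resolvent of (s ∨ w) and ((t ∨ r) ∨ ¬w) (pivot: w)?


The clauses contain complementary literals w and ¬w.
Resolution eliminates this pair and disjoins the remaining literals (merging duplicates).

((s ∨ r) ∨ t)


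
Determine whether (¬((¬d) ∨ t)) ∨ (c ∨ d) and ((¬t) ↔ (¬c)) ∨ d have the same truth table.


Compare truth tables:
c | d | t | φ | ψ
-----------------
F | F | F | F | T
T | F | F | T | F
F | T | F | T | T
T | T | F | T | T
F | F | T | F | F
T | F | T | T | T
F | T | T | T | T
T | T | T | T | T
They differ at row 1 (c=F, d=F, t=F): φ=F but ψ=T.

No, they are not logically equivalent.


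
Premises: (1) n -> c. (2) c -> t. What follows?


Hypothetical syllogism: from (P → Q) and (Q → R), infer (P → R).
Chain the two implications through the shared middle term 'c'.

n -> t


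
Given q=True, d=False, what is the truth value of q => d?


Implication is false only when antecedent is true and consequent is false.
Substitute: q=True, d=False.
True => False evaluates to False.

False


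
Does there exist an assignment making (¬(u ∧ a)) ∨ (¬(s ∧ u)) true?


Search for a satisfying assignment over {a, s, u}.
Try a=F, s=F, u=F: the formula evaluates to T.
A satisfying assignment exists.

Satisfiable.


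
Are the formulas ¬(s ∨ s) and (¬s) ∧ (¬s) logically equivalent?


Compare truth tables:
s | φ | ψ
---------
F | T | T
T | F | F
The columns φ and ψ agree on every row.

Yes, they are logically equivalent.


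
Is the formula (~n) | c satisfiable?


Search for a satisfying assignment over {c, n}.
Try c=False, n=False: the formula evaluates to True.
A satisfying assignment exists.

Satisfiable.


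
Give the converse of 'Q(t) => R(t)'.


The converse of (P → Q) is (Q → P). It is not in general equivalent to the original.
Here P = 'Q(t)' and Q = 'R(t)'.

If R(t), then Q(t).


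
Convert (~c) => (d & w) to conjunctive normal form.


Step 1: Rewrite (¬c) → (d ∧ w) as ¬(¬c) ∨ (d ∧ w).
Step 2: Distribute ∨ over ∧.
Step 3: Eliminate any double negations (¬¬X = X).

(c | d) & (c | w)


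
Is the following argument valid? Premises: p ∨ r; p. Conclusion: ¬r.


This is affirming a disjunct (fallacy). There exist truth assignments where the premises are all true but the conclusion is false.

Invalid.


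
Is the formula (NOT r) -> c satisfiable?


Search for a satisfying assignment over {c, r}.
Try c=T, r=F: the formula evaluates to T.
A satisfying assignment exists.

Satisfiable.


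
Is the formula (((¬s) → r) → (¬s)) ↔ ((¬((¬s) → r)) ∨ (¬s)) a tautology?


Build the truth table over {r, s}:
r | s | φ
---------
F | F | T
T | F | T
F | T | T
T | T | T
Every row evaluates to true.

Yes, it is a tautology.


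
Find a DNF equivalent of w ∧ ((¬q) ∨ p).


Step 1: Distribute ∧ over ∨: w ∧ ((¬q) ∨ p) = (w ∧ (¬q)) ∨ (w ∧ p).

(w ∧ (¬q)) ∨ (w ∧ p)


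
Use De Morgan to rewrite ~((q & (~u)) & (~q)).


De Morgan: the negation of a conjunction is the disjunction of the negations.
Distribute ~ across &, flipping it to |, and negate each literal.

((~q) | u) | q


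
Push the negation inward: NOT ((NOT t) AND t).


De Morgan: the negation of a conjunction is the disjunction of the negations.
Distribute NOT across AND, flipping it to OR, and negate each literal.

t OR (NOT t)


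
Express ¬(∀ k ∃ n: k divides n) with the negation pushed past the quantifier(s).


Negation flips each quantifier (∀↔∃) and negates the inner predicate.
¬(∀ k ∃ n: φ) = ∃ k ∀ n: ¬φ.

∃ k ∀ n: ¬(k divides n)


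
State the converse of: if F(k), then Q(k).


The converse of (P → Q) is (Q → P). It is not in general equivalent to the original.
Here P = 'F(k)' and Q = 'Q(k)'.

If Q(k), then F(k).


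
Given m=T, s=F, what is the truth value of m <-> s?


Biconditional is true when both operands have the same truth value.
Substitute: m=T, s=F.
T <-> F evaluates to F.

F


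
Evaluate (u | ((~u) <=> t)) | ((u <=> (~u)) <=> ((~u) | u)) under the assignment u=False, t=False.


Substitute u=False, t=False:
~u = True
(~u) <=> t = True <=> False = False
u | ((~u) <=> t) = False | False = False
~u = True
u <=> (~u) = False <=> True = False
~u = True
(~u) | u = True | False = True
(u <=> (~u)) <=> ((~u) | u) = False <=> True = False
(u | ((~u) <=> t)) | ((u <=> (~u)) <=> ((~u) | u)) = False | False = False

False


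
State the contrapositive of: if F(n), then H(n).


The contrapositive of (P → Q) is (¬Q → ¬P); it is logically equivalent to the original.
Here P = 'F(n)' and Q = 'H(n)'.

If not (H(n)), then not (F(n)).


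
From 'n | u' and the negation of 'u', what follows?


Disjunctive syllogism: from (P ∨ Q) and ¬P, infer Q.
One disjunct, 'u', is ruled out; the other must hold.

n


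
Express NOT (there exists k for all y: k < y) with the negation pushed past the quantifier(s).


Negation flips each quantifier (∀↔∃) and negates the inner predicate.
¬(there exists k for all y: φ) = for all k there exists y: ¬φ.

for all k there exists y: NOT(k < y)


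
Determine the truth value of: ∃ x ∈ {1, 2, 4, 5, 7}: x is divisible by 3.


Evaluate the predicate on each element: 1:F, 2:F, 4:F, 5:F, 7:F.
No element satisfies the predicate.

F


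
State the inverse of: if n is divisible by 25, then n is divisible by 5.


The inverse of (P → Q) is (¬P → ¬Q). It is equivalent to the converse, not to the original.
Here P = 'n is divisible by 25' and Q = 'n is divisible by 5'.

If not (n is divisible by 25), then not (n is divisible by 5).


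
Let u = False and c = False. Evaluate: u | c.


Disjunction is false only when both operands are false.
Substitute: u=False, c=False.
False | False evaluates to False.

False


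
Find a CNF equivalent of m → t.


Step 1: Rewrite m → t as ¬m ∨ t.

(¬m) ∨ t


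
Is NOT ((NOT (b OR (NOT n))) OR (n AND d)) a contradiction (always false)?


Truth table over {b, d, n}:
b | d | n | φ
-------------
F | F | F | T
T | F | F | T
F | T | F | T
T | T | F | T
F | F | T | F
T | F | T | T
F | T | T | F
T | T | T | F
Satisfying assignment at row 1: b=F, d=F, n=F gives T.

No, it is not a contradiction.


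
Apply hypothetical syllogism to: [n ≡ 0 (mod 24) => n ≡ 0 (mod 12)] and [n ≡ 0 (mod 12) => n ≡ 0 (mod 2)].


Hypothetical syllogism: from (P → Q) and (Q → R), infer (P → R).
Chain the two implications through the shared middle term 'n ≡ 0 (mod 12)'.

n ≡ 0 (mod 24) => n ≡ 0 (mod 2)


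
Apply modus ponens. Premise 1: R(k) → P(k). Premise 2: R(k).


Modus ponens: from (P → Q) and P, infer Q.
P = 'R(k)' is asserted, and P → Q holds, so Q follows.

P(k).


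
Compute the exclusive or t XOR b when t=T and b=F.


Exclusive or is true when exactly one operand is true.
Substitute: t=T, b=F.
T XOR F evaluates to T.

T


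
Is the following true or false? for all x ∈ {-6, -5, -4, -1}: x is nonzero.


Evaluate the predicate on each element: -6:T, -5:T, -4:T, -1:T.
Every element satisfies the predicate.

T


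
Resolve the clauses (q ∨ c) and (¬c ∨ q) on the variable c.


The clauses contain complementary literals c and ¬c.
Resolution eliminates this pair and disjoins the remaining literals (merging duplicates).

q


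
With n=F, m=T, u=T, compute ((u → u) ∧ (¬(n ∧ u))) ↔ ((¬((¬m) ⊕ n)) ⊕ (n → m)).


Substitute n=F, m=T, u=T:
u → u = T → T = T
n ∧ u = F ∧ T = F
¬(n ∧ u) = T
(u → u) ∧ (¬(n ∧ u)) = T ∧ T = T
¬m = F
(¬m) ⊕ n = F ⊕ F = F
¬((¬m) ⊕ n) = T
n → m = F → T = T
(¬((¬m) ⊕ n)) ⊕ (n → m) = T ⊕ T = F
((u → u) ∧ (¬(n ∧ u))) ↔ ((¬((¬m) ⊕ n)) ⊕ (n → m)) = T ↔ F = F

F


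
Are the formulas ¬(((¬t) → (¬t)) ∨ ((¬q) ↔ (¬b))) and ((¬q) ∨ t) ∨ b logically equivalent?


Compare truth tables:
b | q | t | φ | ψ
-----------------
F | F | F | F | T
T | F | F | F | T
F | T | F | F | F
T | T | F | F | T
F | F | T | F | T
T | F | T | F | T
F | T | T | F | T
T | T | T | F | T
They differ at row 1 (b=F, q=F, t=F): φ=F but ψ=T.

No, they are not logically equivalent.


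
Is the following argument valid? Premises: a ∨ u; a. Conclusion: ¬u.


This is affirming a disjunct (fallacy). There exist truth assignments where the premises are all true but the conclusion is false.

Invalid.


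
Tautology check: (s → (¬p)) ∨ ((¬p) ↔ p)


Build the truth table over {p, s}:
p | s | φ
---------
F | F | T
T | F | T
F | T | T
T | T | F
Counterexample at row 4: with p=T, s=T, the formula is F.

No, it is not a tautology.


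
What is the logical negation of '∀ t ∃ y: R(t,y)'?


Negation flips each quantifier (∀↔∃) and negates the inner predicate.
¬(∀ t ∃ y: φ) = ∃ t ∀ y: ¬φ.

∃ t ∀ y: ¬(R(t,y))


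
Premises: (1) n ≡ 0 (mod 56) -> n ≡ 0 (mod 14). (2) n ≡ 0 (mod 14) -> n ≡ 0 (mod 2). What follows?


Hypothetical syllogism: from (P → Q) and (Q → R), infer (P → R).
Chain the two implications through the shared middle term 'n ≡ 0 (mod 14)'.

n ≡ 0 (mod 56) -> n ≡ 0 (mod 2)


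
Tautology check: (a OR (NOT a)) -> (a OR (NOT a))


Build the truth table over {a}:
a | φ
-----
F | T
T | T
Every row evaluates to true.

Yes, it is a tautology.


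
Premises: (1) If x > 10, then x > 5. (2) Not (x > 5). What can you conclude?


Modus tollens: from (P → Q) and ¬Q, infer ¬P.
Q = 'x > 5' is denied; since P → Q, P must also fail.

Not (x > 10).


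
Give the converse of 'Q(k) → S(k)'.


The converse of (P → Q) is (Q → P). It is not in general equivalent to the original.
Here P = 'Q(k)' and Q = 'S(k)'.

If S(k), then Q(k).


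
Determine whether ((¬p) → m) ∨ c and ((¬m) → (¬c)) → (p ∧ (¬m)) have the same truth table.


Compare truth tables:
c | m | p | φ | ψ
-----------------
F | F | F | F | F
T | F | F | T | T
F | T | F | T | F
T | T | F | T | F
F | F | T | T | T
T | F | T | T | T
F | T | T | T | F
T | T | T | T | F
They differ at row 3 (c=F, m=T, p=F): φ=T but ψ=F.

No, they are not logically equivalent.


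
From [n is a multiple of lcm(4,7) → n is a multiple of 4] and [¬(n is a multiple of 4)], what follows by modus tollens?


Modus tollens: from (P → Q) and ¬Q, infer ¬P.
Q = 'n is a multiple of 4' is denied; since P → Q, P must also fail.

Not (n is a multiple of lcm(4,7)).


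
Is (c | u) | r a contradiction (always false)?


Truth table over {c, r, u}:
c | r | u | φ
-------------
False | False | False | False
True | False | False | True
False | True | False | True
True | True | False | True
False | False | True | True
True | False | True | True
False | True | True | True
True | True | True | True
Satisfying assignment at row 2: c=True, r=False, u=False gives True.

No, it is not a contradiction.


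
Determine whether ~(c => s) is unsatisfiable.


Truth table over {c, s}:
c | s | φ
---------
False | False | False
True | False | True
False | True | False
True | True | False
Satisfying assignment at row 2: c=True, s=False gives True.

No, it is not a contradiction.


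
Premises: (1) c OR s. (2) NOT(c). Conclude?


Disjunctive syllogism: from (P ∨ Q) and ¬P, infer Q.
One disjunct, 'c', is ruled out; the other must hold.

s


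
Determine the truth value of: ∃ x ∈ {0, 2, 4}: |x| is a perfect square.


Evaluate the predicate on each element: 0:T, 2:F, 4:T.
Witness x = 0 satisfies the predicate.

T


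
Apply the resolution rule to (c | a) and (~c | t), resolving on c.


The clauses contain complementary literals c and ~c.
Resolution eliminates this pair and disjoins the remaining literals (merging duplicates).

(a | t)


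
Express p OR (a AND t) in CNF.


Step 1: Distribute ∨ over ∧: p ∨ (a ∧ t) = (p ∨ a) ∧ (p ∨ t).

(p OR a) AND (p OR t)


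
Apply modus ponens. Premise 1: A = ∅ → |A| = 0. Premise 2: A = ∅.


Modus ponens: from (P → Q) and P, infer Q.
P = 'A = ∅' is asserted, and P → Q holds, so Q follows.

|A| = 0.


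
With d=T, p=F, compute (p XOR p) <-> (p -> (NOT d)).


Substitute d=T, p=F:
p XOR p = F XOR F = F
NOT d = F
p -> (NOT d) = F -> F = T
(p XOR p) <-> (p -> (NOT d)) = F <-> T = F

F


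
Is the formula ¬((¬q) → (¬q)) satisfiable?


Check all 2 assignments over {q}:
q | φ
-----
F | F
T | F
No assignment makes the formula true.

Unsatisfiable.


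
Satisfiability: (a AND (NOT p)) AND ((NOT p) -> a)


Search for a satisfying assignment over {a, p}.
Try a=T, p=F: the formula evaluates to T.
A satisfying assignment exists.

Satisfiable.


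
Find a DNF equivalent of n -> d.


Step 1: Rewrite n → d as ¬n ∨ d.

(NOT n) OR d


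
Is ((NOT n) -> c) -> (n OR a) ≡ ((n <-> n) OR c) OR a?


Compare truth tables:
a | c | n | φ | ψ
-----------------
F | F | F | T | T
T | F | F | T | T
F | T | F | F | T
T | T | F | T | T
F | F | T | T | T
T | F | T | T | T
F | T | T | T | T
T | T | T | T | T
They differ at row 3 (a=F, c=T, n=F): φ=F but ψ=T.

No, they are not logically equivalent.


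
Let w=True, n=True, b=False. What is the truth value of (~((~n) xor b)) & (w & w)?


Substitute w=True, n=True, b=False:
~n = False
(~n) xor b = False xor False = False
~((~n) xor b) = True
w & w = True & True = True
(~((~n) xor b)) & (w & w) = True & True = True

True


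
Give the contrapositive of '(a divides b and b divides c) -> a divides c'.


The contrapositive of (P → Q) is (¬Q → ¬P); it is logically equivalent to the original.
Here P = '(a divides b and b divides c)' and Q = 'a divides c'.

If not (a divides c), then not ((a divides b and b divides c)).


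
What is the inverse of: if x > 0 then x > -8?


The inverse of (P → Q) is (¬P → ¬Q). It is equivalent to the converse, not to the original.
Here P = 'x > 0' and Q = 'x > -8'.

If not (x > 0), then not (x > -8).


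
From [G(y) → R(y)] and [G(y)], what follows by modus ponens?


Modus ponens: from (P → Q) and P, infer Q.
P = 'G(y)' is asserted, and P → Q holds, so Q follows.

R(y).


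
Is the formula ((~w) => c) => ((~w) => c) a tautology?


Build the truth table over {c, w}:
c | w | φ
---------
False | False | True
True | False | True
False | True | True
True | True | True
Every row evaluates to true.

Yes, it is a tautology.


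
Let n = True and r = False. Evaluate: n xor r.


Exclusive or is true when exactly one operand is true.
Substitute: n=True, r=False.
True xor False evaluates to True.

True


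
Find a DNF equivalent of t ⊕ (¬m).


Step 1: t ⊕ (¬m) is true exactly when they disagree: (t ∧ ¬(¬m)) ∨ (¬t ∧ (¬m)).
Step 2: Eliminate any double negations (¬¬X = X).

(t ∧ m) ∨ ((¬t) ∧ (¬m))


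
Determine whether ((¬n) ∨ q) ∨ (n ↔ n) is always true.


Build the truth table over {n, q}:
n | q | φ
---------
F | F | T
T | F | T
F | T | T
T | T | T
Every row evaluates to true.

Yes, it is a tautology.


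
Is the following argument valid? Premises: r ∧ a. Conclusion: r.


This matches the form of conjunction elimination: the conclusion follows in every model of the premises.

Valid.


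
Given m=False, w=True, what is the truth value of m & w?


Conjunction is true only when both operands are true.
Substitute: m=False, w=True.
False & True evaluates to False.

False


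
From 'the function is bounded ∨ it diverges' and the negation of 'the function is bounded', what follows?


Disjunctive syllogism: from (P ∨ Q) and ¬P, infer Q.
One disjunct, 'the function is bounded', is ruled out; the other must hold.

it diverges


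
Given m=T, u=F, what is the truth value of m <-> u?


Biconditional is true when both operands have the same truth value.
Substitute: m=T, u=F.
T <-> F evaluates to F.

F


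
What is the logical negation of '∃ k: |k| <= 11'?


¬(∀ x: φ) = ∃ x: ¬φ, and ¬(∃ x: φ) = ∀ x: ¬φ.
Apply to the existential statement.

∀ k: ¬(|k| <= 11)


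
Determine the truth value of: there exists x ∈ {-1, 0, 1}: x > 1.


Evaluate the predicate on each element: -1:F, 0:F, 1:F.
No element satisfies the predicate.

F


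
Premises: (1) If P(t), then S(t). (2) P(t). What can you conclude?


Modus ponens: from (P → Q) and P, infer Q.
P = 'P(t)' is asserted, and P → Q holds, so Q follows.

S(t).


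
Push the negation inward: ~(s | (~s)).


De Morgan: the negation of a disjunction is the conjunction of the negations.
Distribute ~ across |, flipping it to &, and negate each literal.

(~s) & s


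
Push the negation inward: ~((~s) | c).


De Morgan: the negation of a disjunction is the conjunction of the negations.
Distribute ~ across |, flipping it to &, and negate each literal.

s & (~c)


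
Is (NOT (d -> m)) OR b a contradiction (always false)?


Truth table over {b, d, m}:
b | d | m | φ
-------------
F | F | F | F
T | F | F | T
F | T | F | T
T | T | F | T
F | F | T | F
T | F | T | T
F | T | T | F
T | T | T | T
Satisfying assignment at row 2: b=T, d=F, m=F gives T.

No, it is not a contradiction.


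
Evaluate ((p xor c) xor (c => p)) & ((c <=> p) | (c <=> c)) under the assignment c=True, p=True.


Substitute c=True, p=True:
p xor c = True xor True = False
c => p = True => True = True
(p xor c) xor (c => p) = False xor True = True
c <=> p = True <=> True = True
c <=> c = True <=> True = True
(c <=> p) | (c <=> c) = True | True = True
((p xor c) xor (c => p)) & ((c <=> p) | (c <=> c)) = True & True = True

True


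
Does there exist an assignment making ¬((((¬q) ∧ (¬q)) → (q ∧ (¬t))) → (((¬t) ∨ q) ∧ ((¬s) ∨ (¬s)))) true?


Search for a satisfying assignment over {q, s, t}.
Try q=T, s=T, t=F: the formula evaluates to T.
A satisfying assignment exists.

Satisfiable.


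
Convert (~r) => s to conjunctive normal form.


Step 1: Rewrite (¬r) → s as ¬(¬r) ∨ s.
Step 2: Eliminate any double negations (¬¬X = X).

r | s


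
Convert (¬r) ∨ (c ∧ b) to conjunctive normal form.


Step 1: Distribute ∨ over ∧: (¬r) ∨ (c ∧ b) = ((¬r) ∨ c) ∧ ((¬r) ∨ b).

((¬r) ∨ c) ∧ ((¬r) ∨ b)


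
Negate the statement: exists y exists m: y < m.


Negation flips each quantifier (∀↔∃) and negates the inner predicate.
¬(exists y exists m: φ) = forall y forall m: ¬φ.

forall y forall m: ~(y < m)


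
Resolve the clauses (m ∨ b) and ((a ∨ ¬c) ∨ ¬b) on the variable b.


The clauses contain complementary literals b and ¬b.
Resolution eliminates this pair and disjoins the remaining literals (merging duplicates).

((m ∨ a) ∨ ¬c)


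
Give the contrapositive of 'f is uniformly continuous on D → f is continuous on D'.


The contrapositive of (P → Q) is (¬Q → ¬P); it is logically equivalent to the original.
Here P = 'f is uniformly continuous on D' and Q = 'f is continuous on D'.

If not (f is continuous on D), then not (f is uniformly continuous on D).


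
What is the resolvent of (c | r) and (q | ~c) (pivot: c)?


The clauses contain complementary literals c and ~c.
Resolution eliminates this pair and disjoins the remaining literals (merging duplicates).

(r | q)


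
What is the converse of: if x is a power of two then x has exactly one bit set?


The converse of (P → Q) is (Q → P). It is not in general equivalent to the original.
Here P = 'x is a power of two' and Q = 'x has exactly one bit set'.

If x has exactly one bit set, then x is a power of two.


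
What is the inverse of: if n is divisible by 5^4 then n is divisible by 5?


The inverse of (P → Q) is (¬P → ¬Q). It is equivalent to the converse, not to the original.
Here P = 'n is divisible by 5^4' and Q = 'n is divisible by 5'.

If not (n is divisible by 5^4), then not (n is divisible by 5).


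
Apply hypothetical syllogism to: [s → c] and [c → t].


Hypothetical syllogism: from (P → Q) and (Q → R), infer (P → R).
Chain the two implications through the shared middle term 'c'.

s → t


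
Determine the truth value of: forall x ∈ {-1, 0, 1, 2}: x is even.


Evaluate the predicate on each element: -1:False, 0:True, 1:False, 2:True.
Counterexample x = -1 fails the predicate.

False


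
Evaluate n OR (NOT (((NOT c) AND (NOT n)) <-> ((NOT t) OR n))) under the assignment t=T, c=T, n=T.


Substitute t=T, c=T, n=T:
NOT c = F
NOT n = F
(NOT c) AND (NOT n) = F AND F = F
NOT t = F
(NOT t) OR n = F OR T = T
((NOT c) AND (NOT n)) <-> ((NOT t) OR n) = F <-> T = F
NOT (((NOT c) AND (NOT n)) <-> ((NOT t) OR n)) = T
n OR (NOT (((NOT c) AND (NOT n)) <-> ((NOT t) OR n))) = T OR T = T

T


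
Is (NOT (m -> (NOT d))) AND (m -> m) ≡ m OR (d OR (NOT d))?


Compare truth tables:
d | m | φ | ψ
-------------
F | F | F | T
T | F | F | T
F | T | F | T
T | T | T | T
They differ at row 1 (d=F, m=F): φ=F but ψ=T.

No, they are not logically equivalent.


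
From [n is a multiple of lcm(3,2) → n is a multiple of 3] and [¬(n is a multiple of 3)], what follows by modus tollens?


Modus tollens: from (P → Q) and ¬Q, infer ¬P.
Q = 'n is a multiple of 3' is denied; since P → Q, P must also fail.

Not (n is a multiple of lcm(3,2)).


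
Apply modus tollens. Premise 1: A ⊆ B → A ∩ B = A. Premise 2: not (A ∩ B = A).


Modus tollens: from (P → Q) and ¬Q, infer ¬P.
Q = 'A ∩ B = A' is denied; since P → Q, P must also fail.

Not (A ⊆ B).


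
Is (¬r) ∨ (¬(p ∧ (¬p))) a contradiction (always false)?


Truth table over {p, r}:
p | r | φ
---------
F | F | T
T | F | T
F | T | T
T | T | T
Satisfying assignment at row 1: p=F, r=F gives T.

No, it is not a contradiction.


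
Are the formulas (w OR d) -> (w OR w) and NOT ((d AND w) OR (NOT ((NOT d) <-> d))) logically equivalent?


Compare truth tables:
d | w | φ | ψ
-------------
F | F | T | F
T | F | F | F
F | T | T | F
T | T | T | F
They differ at row 1 (d=F, w=F): φ=T but ψ=F.

No, they are not logically equivalent.


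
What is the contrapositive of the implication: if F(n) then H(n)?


The contrapositive of (P → Q) is (¬Q → ¬P); it is logically equivalent to the original.
Here P = 'F(n)' and Q = 'H(n)'.

If not (H(n)), then not (F(n)).


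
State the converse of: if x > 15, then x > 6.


The converse of (P → Q) is (Q → P). It is not in general equivalent to the original.
Here P = 'x > 15' and Q = 'x > 6'.

If x > 6, then x > 15.


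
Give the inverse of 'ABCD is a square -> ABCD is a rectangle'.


The inverse of (P → Q) is (¬P → ¬Q). It is equivalent to the converse, not to the original.
Here P = 'ABCD is a square' and Q = 'ABCD is a rectangle'.

If not (ABCD is a square), then not (ABCD is a rectangle).


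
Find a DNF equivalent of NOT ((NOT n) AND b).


Step 1: Apply De Morgan: ¬((¬n) ∧ b) = ¬(¬n) ∨ ¬b.
Step 2: Eliminate any double negations (¬¬X = X).

n OR (NOT b)


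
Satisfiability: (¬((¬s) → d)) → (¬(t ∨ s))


Search for a satisfying assignment over {d, s, t}.
Try d=F, s=F, t=F: the formula evaluates to T.
A satisfying assignment exists.

Satisfiable.


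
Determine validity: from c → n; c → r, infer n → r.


This is (no valid rule). There exist truth assignments where the premises are all true but the conclusion is false.

Invalid.


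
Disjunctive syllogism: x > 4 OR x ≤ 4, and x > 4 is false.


Disjunctive syllogism: from (P ∨ Q) and ¬P, infer Q.
One disjunct, 'x > 4', is ruled out; the other must hold.

x ≤ 4


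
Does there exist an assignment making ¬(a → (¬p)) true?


Search for a satisfying assignment over {a, p}.
Try a=T, p=T: the formula evaluates to T.
A satisfying assignment exists.

Satisfiable.
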